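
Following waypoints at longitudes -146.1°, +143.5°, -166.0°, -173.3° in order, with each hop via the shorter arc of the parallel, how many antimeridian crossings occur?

2

Leg 1: -146.1° → +143.5°, shortest Δλ = -70.4° (west) — crosses 180°.
Leg 2: +143.5° → -166.0°, shortest Δλ = 50.5° (east) — crosses 180°.
Leg 3: -166.0° → -173.3°, shortest Δλ = -7.3° (west) — does not cross 180°.
Total crossings: 2.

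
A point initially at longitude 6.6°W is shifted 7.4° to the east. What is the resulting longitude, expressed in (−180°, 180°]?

0.8°E

Start at -6.6°; shift +7.4° → +0.8°.
+0.8° already lies in (−180°, 180°].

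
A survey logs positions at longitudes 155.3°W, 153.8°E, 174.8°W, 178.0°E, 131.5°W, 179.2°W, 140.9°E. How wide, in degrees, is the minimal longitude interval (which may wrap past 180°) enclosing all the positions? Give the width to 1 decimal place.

87.6°

Sort the longitudes: -179.2°, -174.8°, -155.3°, -131.5°, +140.9°, +153.8°, +178.0°.
Eastward gaps between consecutive values (wrapping around): 4.4°, 19.5°, 23.8°, 272.4°, 12.9°, 24.2°, 2.8°.
Largest gap = 272.4° ⇒ minimal covering band is its complement: 360° − 272.4° = 87.6°.
Band runs from +140.9° eastward to -131.5°, crossing the antimeridian.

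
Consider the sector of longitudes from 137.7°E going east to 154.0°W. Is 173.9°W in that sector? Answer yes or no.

Yes

Band width going east from +137.7° to -154.0°: ((-154.0 − 137.7) mod 360) = 68.3°.
Offset of -173.9° east of the west edge: ((-173.9 − 137.7) mod 360) = 48.4°.
48.4° ≤ 68.3° ⇒ inside.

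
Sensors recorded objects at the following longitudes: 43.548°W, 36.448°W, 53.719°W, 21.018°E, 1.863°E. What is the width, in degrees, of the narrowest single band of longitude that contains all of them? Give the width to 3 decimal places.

Sort the longitudes: -53.719°, -43.548°, -36.448°, +1.863°, +21.018°.
Eastward gaps between consecutive values (wrapping around): 10.171°, 7.100°, 38.311°, 19.155°, 285.263°.
Largest gap = 285.263° ⇒ minimal covering band is its complement: 360° − 285.263° = 74.737°.
Band runs from -53.719° eastward to +21.018°.

74.737°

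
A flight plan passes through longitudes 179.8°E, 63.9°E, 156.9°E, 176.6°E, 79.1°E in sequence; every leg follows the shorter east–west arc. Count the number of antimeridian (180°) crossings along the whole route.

Leg 1: +179.8° → +63.9°, shortest Δλ = -115.9° (west) — does not cross 180°.
Leg 2: +63.9° → +156.9°, shortest Δλ = 93.0° (east) — does not cross 180°.
Leg 3: +156.9° → +176.6°, shortest Δλ = 19.7° (east) — does not cross 180°.
Leg 4: +176.6° → +79.1°, shortest Δλ = -97.5° (west) — does not cross 180°.
Total crossings: 0.

0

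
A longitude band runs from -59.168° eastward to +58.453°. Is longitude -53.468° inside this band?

Yes

Band width going east from -59.168° to +58.453°: ((58.453 − -59.168) mod 360) = 117.621°.
Offset of -53.468° east of the west edge: ((-53.468 − -59.168) mod 360) = 5.700°.
5.700° ≤ 117.621° ⇒ inside.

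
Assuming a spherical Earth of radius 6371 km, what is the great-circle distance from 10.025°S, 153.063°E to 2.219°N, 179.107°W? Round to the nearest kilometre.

Δλ = -179.107 − 153.063 = -332.170°; wrapped into (−180°, 180°]: 27.830°.
Δφ = 2.219 − -10.025 = 12.244°.
a = sin²(Δφ/2) + cos φ₁ · cos φ₂ · sin²(Δλ/2) = 0.068279.
c = 2·atan2(√a, √(1−a)) = 0.52874 rad → d = 6371·c ≈ 3368.63 km.

3369 km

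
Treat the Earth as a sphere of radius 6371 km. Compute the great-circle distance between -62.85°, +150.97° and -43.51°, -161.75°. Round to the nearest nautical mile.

Δλ = -161.75 − 150.97 = -312.72°; wrapped into (−180°, 180°]: 47.28°.
Δφ = -43.51 − -62.85 = 19.34°.
a = sin²(Δφ/2) + cos φ₁ · cos φ₂ · sin²(Δλ/2) = 0.081429.
c = 2·atan2(√a, √(1−a)) = 0.57876 rad → d = 6371·c ≈ 3687.27 km ≈ 1990.97 nmi.

1991 nmi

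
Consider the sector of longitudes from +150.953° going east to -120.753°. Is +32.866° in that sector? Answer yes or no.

Band width going east from +150.953° to -120.753°: ((-120.753 − 150.953) mod 360) = 88.294°.
Offset of +32.866° east of the west edge: ((32.866 − 150.953) mod 360) = 241.913°.
241.913° > 88.294° ⇒ outside.

No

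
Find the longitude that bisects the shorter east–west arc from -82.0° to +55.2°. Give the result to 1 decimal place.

-13.4°

Signed shortest Δλ from -82.0° to +55.2° is +137.2°.
Midpoint longitude = -82.0° + (+137.2°)/2 = -82.0° + 68.6° = -13.4°.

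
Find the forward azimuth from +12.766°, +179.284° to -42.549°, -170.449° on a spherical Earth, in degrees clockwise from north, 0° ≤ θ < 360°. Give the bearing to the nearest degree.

171°

Δλ = -170.449 − 179.284 = -349.733°; wrapped into (−180°, 180°]: 10.267°.
θ = atan2( sin Δλ · cos φ₂ , cos φ₁ · sin φ₂ − sin φ₁ · cos φ₂ · cos Δλ )
  = atan2(0.13131, -0.81969) = 170.899° → normalised to [0°, 360°): 170.899°.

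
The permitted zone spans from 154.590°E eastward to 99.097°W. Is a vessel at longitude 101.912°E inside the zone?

Band width going east from +154.590° to -99.097°: ((-99.097 − 154.590) mod 360) = 106.313°.
Offset of +101.912° east of the west edge: ((101.912 − 154.590) mod 360) = 307.322°.
307.322° > 106.313° ⇒ outside.

No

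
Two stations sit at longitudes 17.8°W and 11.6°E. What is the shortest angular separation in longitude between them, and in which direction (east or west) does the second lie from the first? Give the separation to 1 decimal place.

29.4° east

Raw difference: 11.6 − -17.8 = 29.4°.
Normalise into (−180°, 180°]: 29.4° stays 29.4°.
Positive ⇒ the second point lies to the east; separation 29.4°.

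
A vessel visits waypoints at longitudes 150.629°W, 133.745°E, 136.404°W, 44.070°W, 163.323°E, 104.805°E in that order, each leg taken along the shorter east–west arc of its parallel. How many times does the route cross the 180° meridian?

Leg 1: -150.629° → +133.745°, shortest Δλ = -75.626° (west) — crosses 180°.
Leg 2: +133.745° → -136.404°, shortest Δλ = 89.851° (east) — crosses 180°.
Leg 3: -136.404° → -44.070°, shortest Δλ = 92.334° (east) — does not cross 180°.
Leg 4: -44.070° → +163.323°, shortest Δλ = -152.607° (west) — crosses 180°.
Leg 5: +163.323° → +104.805°, shortest Δλ = -58.518° (west) — does not cross 180°.
Total crossings: 3.

3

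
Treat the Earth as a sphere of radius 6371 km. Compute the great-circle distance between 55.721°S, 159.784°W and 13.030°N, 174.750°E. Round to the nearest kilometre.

8005 km

Δλ = 174.750 − -159.784 = 334.534°; wrapped into (−180°, 180°]: -25.466°.
Δφ = 13.030 − -55.721 = 68.751°.
a = sin²(Δφ/2) + cos φ₁ · cos φ₂ · sin²(Δλ/2) = 0.345446.
c = 2·atan2(√a, √(1−a)) = 1.25654 rad → d = 6371·c ≈ 8005.42 km.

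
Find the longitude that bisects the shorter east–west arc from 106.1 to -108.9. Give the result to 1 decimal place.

Signed shortest Δλ from +106.1° to -108.9° is +145.0°.
Midpoint longitude = +106.1° + (+145.0°)/2 = +106.1° + 72.5° = +178.6°.
(The naïve average (+106.1 + -108.9)/2 = -1.4° is on the wrong side of the globe.)

+178.6°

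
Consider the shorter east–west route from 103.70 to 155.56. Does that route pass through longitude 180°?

Signed shortest Δλ = ((155.56 − 103.70 + 180) mod 360) − 180 = 51.86°.
Going east by 51.86° from +103.70° reaches +155.56° without touching 180°.

No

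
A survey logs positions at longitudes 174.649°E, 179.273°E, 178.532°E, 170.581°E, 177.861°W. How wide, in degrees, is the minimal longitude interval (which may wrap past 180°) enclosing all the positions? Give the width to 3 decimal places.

Sort the longitudes: -177.861°, +170.581°, +174.649°, +178.532°, +179.273°.
Eastward gaps between consecutive values (wrapping around): 348.442°, 4.068°, 3.883°, 0.741°, 2.866°.
Largest gap = 348.442° ⇒ minimal covering band is its complement: 360° − 348.442° = 11.558°.
Band runs from +170.581° eastward to -177.861°, crossing the antimeridian.

11.558°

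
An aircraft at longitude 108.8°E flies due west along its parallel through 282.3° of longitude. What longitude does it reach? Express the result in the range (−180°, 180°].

Start at +108.8°; shift −282.3° → -173.5°.
-173.5° already lies in (−180°, 180°].

173.5°W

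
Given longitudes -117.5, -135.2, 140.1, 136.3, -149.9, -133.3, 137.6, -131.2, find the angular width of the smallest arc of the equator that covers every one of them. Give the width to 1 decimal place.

106.2°

Sort the longitudes: -149.9°, -135.2°, -133.3°, -131.2°, -117.5°, +136.3°, +137.6°, +140.1°.
Eastward gaps between consecutive values (wrapping around): 14.7°, 1.9°, 2.1°, 13.7°, 253.8°, 1.3°, 2.5°, 70.0°.
Largest gap = 253.8° ⇒ minimal covering band is its complement: 360° − 253.8° = 106.2°.
Band runs from +136.3° eastward to -117.5°, crossing the antimeridian.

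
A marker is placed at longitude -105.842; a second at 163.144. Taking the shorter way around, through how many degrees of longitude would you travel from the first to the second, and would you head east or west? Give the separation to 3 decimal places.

91.014° west

Raw difference: 163.144 − -105.842 = 268.986°.
Normalise into (−180°, 180°]: 268.986° − 360° = -91.014°.
Negative ⇒ the second point lies to the west; separation 91.014°.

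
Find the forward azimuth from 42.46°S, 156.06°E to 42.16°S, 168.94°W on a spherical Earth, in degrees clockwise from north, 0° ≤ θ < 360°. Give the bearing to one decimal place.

Δλ = -168.94 − 156.06 = -325.00°; wrapped into (−180°, 180°]: 35.00°.
θ = atan2( sin Δλ · cos φ₂ , cos φ₁ · sin φ₂ − sin φ₁ · cos φ₂ · cos Δλ )
  = atan2(0.42518, -0.08526) = 101.339° → normalised to [0°, 360°): 101.339°.

101.3°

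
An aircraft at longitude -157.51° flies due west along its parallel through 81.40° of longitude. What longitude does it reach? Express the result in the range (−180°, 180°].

Start at -157.51°; shift −81.40° → -238.91°.
-238.91° lies outside (−180°, 180°]; add 360° → +121.09°.

+121.09°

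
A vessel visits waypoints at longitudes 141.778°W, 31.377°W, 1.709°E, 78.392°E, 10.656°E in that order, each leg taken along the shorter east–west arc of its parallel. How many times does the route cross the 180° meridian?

0

Leg 1: -141.778° → -31.377°, shortest Δλ = 110.401° (east) — does not cross 180°.
Leg 2: -31.377° → +1.709°, shortest Δλ = 33.086° (east) — does not cross 180°.
Leg 3: +1.709° → +78.392°, shortest Δλ = 76.683° (east) — does not cross 180°.
Leg 4: +78.392° → +10.656°, shortest Δλ = -67.736° (west) — does not cross 180°.
Total crossings: 0.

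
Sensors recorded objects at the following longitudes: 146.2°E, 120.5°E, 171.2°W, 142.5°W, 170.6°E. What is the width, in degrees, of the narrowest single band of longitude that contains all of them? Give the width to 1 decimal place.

Sort the longitudes: -171.2°, -142.5°, +120.5°, +146.2°, +170.6°.
Eastward gaps between consecutive values (wrapping around): 28.7°, 263.0°, 25.7°, 24.4°, 18.2°.
Largest gap = 263.0° ⇒ minimal covering band is its complement: 360° − 263.0° = 97.0°.
Band runs from +120.5° eastward to -142.5°, crossing the antimeridian.

97.0°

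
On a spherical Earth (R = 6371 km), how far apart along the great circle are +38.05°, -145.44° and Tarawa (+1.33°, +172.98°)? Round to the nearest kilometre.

Δλ = 172.98 − -145.44 = 318.42°; wrapped into (−180°, 180°]: -41.58°.
Δφ = 1.33 − 38.05 = -36.72°.
a = sin²(Δφ/2) + cos φ₁ · cos φ₂ · sin²(Δλ/2) = 0.198400.
c = 2·atan2(√a, √(1−a)) = 0.92329 rad → d = 6371·c ≈ 5882.27 km.

5882 km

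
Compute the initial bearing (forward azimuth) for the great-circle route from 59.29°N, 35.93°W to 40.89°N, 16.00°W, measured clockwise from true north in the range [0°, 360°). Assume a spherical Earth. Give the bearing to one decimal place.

137.0°

Δλ = -16.00 − -35.93 = 19.93°.
θ = atan2( sin Δλ · cos φ₂ , cos φ₁ · sin φ₂ − sin φ₁ · cos φ₂ · cos Δλ )
  = atan2(0.25769, -0.27672) = 137.040° → normalised to [0°, 360°): 137.040°.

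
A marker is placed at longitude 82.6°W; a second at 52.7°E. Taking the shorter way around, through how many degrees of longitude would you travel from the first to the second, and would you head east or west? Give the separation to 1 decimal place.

135.3° east

Raw difference: 52.7 − -82.6 = 135.3°.
Normalise into (−180°, 180°]: 135.3° stays 135.3°.
Positive ⇒ the second point lies to the east; separation 135.3°.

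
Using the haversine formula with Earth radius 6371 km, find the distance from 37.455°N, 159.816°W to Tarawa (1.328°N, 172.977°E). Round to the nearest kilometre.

4887 km

Δλ = 172.977 − -159.816 = 332.793°; wrapped into (−180°, 180°]: -27.207°.
Δφ = 1.328 − 37.455 = -36.127°.
a = sin²(Δφ/2) + cos φ₁ · cos φ₂ · sin²(Δλ/2) = 0.140047.
c = 2·atan2(√a, √(1−a)) = 0.76713 rad → d = 6371·c ≈ 4887.38 km.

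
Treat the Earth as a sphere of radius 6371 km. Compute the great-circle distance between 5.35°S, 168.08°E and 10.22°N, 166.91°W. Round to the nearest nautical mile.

Δλ = -166.91 − 168.08 = -334.99°; wrapped into (−180°, 180°]: 25.01°.
Δφ = 10.22 − -5.35 = 15.57°.
a = sin²(Δφ/2) + cos φ₁ · cos φ₂ · sin²(Δλ/2) = 0.064287.
c = 2·atan2(√a, √(1−a)) = 0.51269 rad → d = 6371·c ≈ 3266.36 km ≈ 1763.70 nmi.

1764 nmi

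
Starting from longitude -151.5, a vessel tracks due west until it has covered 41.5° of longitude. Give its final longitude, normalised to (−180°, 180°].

+167.0°

Start at -151.5°; shift −41.5° → -193.0°.
-193.0° lies outside (−180°, 180°]; add 360° → +167.0°.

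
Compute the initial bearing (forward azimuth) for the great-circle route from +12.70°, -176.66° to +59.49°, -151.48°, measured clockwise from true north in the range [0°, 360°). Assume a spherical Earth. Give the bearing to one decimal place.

16.3°

Δλ = -151.48 − -176.66 = 25.18°.
θ = atan2( sin Δλ · cos φ₂ , cos φ₁ · sin φ₂ − sin φ₁ · cos φ₂ · cos Δλ )
  = atan2(0.21600, 0.73946) = 16.284° → normalised to [0°, 360°): 16.284°.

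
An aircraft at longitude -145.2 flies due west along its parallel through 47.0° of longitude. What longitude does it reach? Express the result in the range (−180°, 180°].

Start at -145.2°; shift −47.0° → -192.2°.
-192.2° lies outside (−180°, 180°]; add 360° → +167.8°.

+167.8°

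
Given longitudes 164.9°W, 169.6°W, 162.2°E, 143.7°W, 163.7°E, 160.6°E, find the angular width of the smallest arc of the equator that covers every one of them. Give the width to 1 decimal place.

55.7°

Sort the longitudes: -169.6°, -164.9°, -143.7°, +160.6°, +162.2°, +163.7°.
Eastward gaps between consecutive values (wrapping around): 4.7°, 21.2°, 304.3°, 1.6°, 1.5°, 26.7°.
Largest gap = 304.3° ⇒ minimal covering band is its complement: 360° − 304.3° = 55.7°.
Band runs from +160.6° eastward to -143.7°, crossing the antimeridian.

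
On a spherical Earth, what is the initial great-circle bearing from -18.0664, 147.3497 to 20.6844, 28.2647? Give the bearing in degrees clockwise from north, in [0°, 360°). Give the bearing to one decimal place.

283.4°

Δλ = 28.2647 − 147.3497 = -119.0850°.
θ = atan2( sin Δλ · cos φ₂ , cos φ₁ · sin φ₂ − sin φ₁ · cos φ₂ · cos Δλ )
  = atan2(-0.81757, 0.19477) = -76.600° → normalised to [0°, 360°): 283.400°.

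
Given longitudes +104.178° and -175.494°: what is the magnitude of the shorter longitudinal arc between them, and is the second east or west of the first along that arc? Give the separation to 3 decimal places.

80.328° east

Raw difference: -175.494 − 104.178 = -279.672°.
Normalise into (−180°, 180°]: -279.672° + 360° = 80.328°.
Positive ⇒ the second point lies to the east; separation 80.328°.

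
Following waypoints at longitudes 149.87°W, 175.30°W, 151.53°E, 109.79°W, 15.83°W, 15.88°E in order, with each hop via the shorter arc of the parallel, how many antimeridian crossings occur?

2

Leg 1: -149.87° → -175.30°, shortest Δλ = -25.43° (west) — does not cross 180°.
Leg 2: -175.30° → +151.53°, shortest Δλ = -33.17° (west) — crosses 180°.
Leg 3: +151.53° → -109.79°, shortest Δλ = 98.68° (east) — crosses 180°.
Leg 4: -109.79° → -15.83°, shortest Δλ = 93.96° (east) — does not cross 180°.
Leg 5: -15.83° → +15.88°, shortest Δλ = 31.71° (east) — does not cross 180°.
Total crossings: 2.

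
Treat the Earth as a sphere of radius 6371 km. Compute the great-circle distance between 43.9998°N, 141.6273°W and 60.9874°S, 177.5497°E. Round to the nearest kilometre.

Δλ = 177.5497 − -141.6273 = 319.1770°; wrapped into (−180°, 180°]: -40.8230°.
Δφ = -60.9874 − 43.9998 = -104.9872°.
a = sin²(Δφ/2) + cos φ₁ · cos φ₂ · sin²(Δλ/2) = 0.671737.
c = 2·atan2(√a, √(1−a)) = 1.92141 rad → d = 6371·c ≈ 12241.31 km.

12241 km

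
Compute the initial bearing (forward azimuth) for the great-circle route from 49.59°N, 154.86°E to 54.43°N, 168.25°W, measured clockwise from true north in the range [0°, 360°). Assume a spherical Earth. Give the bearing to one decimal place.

Δλ = -168.25 − 154.86 = -323.11°; wrapped into (−180°, 180°]: 36.89°.
θ = atan2( sin Δλ · cos φ₂ , cos φ₁ · sin φ₂ − sin φ₁ · cos φ₂ · cos Δλ )
  = atan2(0.34918, 0.17305) = 63.637° → normalised to [0°, 360°): 63.637°.

63.6°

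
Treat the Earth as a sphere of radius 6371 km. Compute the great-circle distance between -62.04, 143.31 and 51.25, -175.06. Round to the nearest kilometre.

13121 km

Δλ = -175.06 − 143.31 = -318.37°; wrapped into (−180°, 180°]: 41.63°.
Δφ = 51.25 − -62.04 = 113.29°.
a = sin²(Δφ/2) + cos φ₁ · cos φ₂ · sin²(Δλ/2) = 0.734750.
c = 2·atan2(√a, √(1−a)) = 2.05952 rad → d = 6371·c ≈ 13121.21 km.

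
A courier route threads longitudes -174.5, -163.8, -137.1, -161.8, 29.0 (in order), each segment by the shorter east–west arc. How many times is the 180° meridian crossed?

1

Leg 1: -174.5° → -163.8°, shortest Δλ = 10.7° (east) — does not cross 180°.
Leg 2: -163.8° → -137.1°, shortest Δλ = 26.7° (east) — does not cross 180°.
Leg 3: -137.1° → -161.8°, shortest Δλ = -24.7° (west) — does not cross 180°.
Leg 4: -161.8° → +29.0°, shortest Δλ = -169.2° (west) — crosses 180°.
Total crossings: 1.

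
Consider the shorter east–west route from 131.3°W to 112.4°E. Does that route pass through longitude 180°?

Yes

Naïve |112.4 − -131.3| = 243.7° > 180°, so the shorter arc goes the other way round — across 180°.
Signed shortest Δλ = ((112.4 − -131.3 + 180) mod 360) − 180 = -116.3°.
Going west by 116.3° from -131.3° passes through 180° before reaching +112.4°.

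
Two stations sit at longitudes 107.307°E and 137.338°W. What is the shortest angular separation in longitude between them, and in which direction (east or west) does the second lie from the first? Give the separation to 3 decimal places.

Raw difference: -137.338 − 107.307 = -244.645°.
Normalise into (−180°, 180°]: -244.645° + 360° = 115.355°.
Positive ⇒ the second point lies to the east; separation 115.355°.

115.355° east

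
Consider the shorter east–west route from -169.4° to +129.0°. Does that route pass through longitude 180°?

Naïve |129.0 − -169.4| = 298.4° > 180°, so the shorter arc goes the other way round — across 180°.
Signed shortest Δλ = ((129.0 − -169.4 + 180) mod 360) − 180 = -61.6°.
Going west by 61.6° from -169.4° passes through 180° before reaching +129.0°.

Yes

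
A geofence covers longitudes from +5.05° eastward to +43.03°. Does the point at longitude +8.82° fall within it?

Band width going east from +5.05° to +43.03°: ((43.03 − 5.05) mod 360) = 37.98°.
Offset of +8.82° east of the west edge: ((8.82 − 5.05) mod 360) = 3.77°.
3.77° ≤ 37.98° ⇒ inside.

Yes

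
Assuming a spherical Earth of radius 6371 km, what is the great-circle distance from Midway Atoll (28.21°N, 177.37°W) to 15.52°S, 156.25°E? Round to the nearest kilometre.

5631 km

Δλ = 156.25 − -177.37 = 333.62°; wrapped into (−180°, 180°]: -26.38°.
Δφ = -15.52 − 28.21 = -43.73°.
a = sin²(Δφ/2) + cos φ₁ · cos φ₂ · sin²(Δλ/2) = 0.182906.
c = 2·atan2(√a, √(1−a)) = 0.88384 rad → d = 6371·c ≈ 5630.94 km.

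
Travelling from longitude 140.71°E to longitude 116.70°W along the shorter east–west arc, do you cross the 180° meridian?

Naïve |-116.70 − 140.71| = 257.41° > 180°, so the shorter arc goes the other way round — across 180°.
Signed shortest Δλ = ((-116.70 − 140.71 + 180) mod 360) − 180 = 102.59°.
Going east by 102.59° from +140.71° passes through 180° before reaching -116.70°.

Yes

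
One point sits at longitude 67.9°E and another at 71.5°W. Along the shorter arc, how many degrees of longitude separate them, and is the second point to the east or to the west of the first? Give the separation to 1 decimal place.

139.4° west

Raw difference: -71.5 − 67.9 = -139.4°.
Normalise into (−180°, 180°]: -139.4° stays -139.4°.
Negative ⇒ the second point lies to the west; separation 139.4°.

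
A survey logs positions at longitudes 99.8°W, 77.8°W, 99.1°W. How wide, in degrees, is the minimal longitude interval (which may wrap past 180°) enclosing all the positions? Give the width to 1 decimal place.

Sort the longitudes: -99.8°, -99.1°, -77.8°.
Eastward gaps between consecutive values (wrapping around): 0.7°, 21.3°, 338.0°.
Largest gap = 338.0° ⇒ minimal covering band is its complement: 360° − 338.0° = 22.0°.
Band runs from -99.8° eastward to -77.8°.

22.0°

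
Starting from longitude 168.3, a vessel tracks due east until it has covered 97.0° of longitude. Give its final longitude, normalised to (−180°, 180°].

Start at +168.3°; shift +97.0° → +265.3°.
+265.3° lies outside (−180°, 180°]; subtract 360° → -94.7°.

-94.7°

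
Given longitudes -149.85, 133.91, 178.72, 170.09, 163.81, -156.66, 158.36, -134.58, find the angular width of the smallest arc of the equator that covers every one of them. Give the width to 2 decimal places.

91.51°

Sort the longitudes: -156.66°, -149.85°, -134.58°, +133.91°, +158.36°, +163.81°, +170.09°, +178.72°.
Eastward gaps between consecutive values (wrapping around): 6.81°, 15.27°, 268.49°, 24.45°, 5.45°, 6.28°, 8.63°, 24.62°.
Largest gap = 268.49° ⇒ minimal covering band is its complement: 360° − 268.49° = 91.51°.
Band runs from +133.91° eastward to -134.58°, crossing the antimeridian.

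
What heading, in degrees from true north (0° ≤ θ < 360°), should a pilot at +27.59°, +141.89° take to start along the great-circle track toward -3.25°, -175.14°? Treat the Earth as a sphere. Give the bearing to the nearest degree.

120°

Δλ = -175.14 − 141.89 = -317.03°; wrapped into (−180°, 180°]: 42.97°.
θ = atan2( sin Δλ · cos φ₂ , cos φ₁ · sin φ₂ − sin φ₁ · cos φ₂ · cos Δλ )
  = atan2(0.68052, -0.38859) = 119.727° → normalised to [0°, 360°): 119.727°.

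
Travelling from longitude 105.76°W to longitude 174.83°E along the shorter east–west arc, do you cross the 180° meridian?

Naïve |174.83 − -105.76| = 280.59° > 180°, so the shorter arc goes the other way round — across 180°.
Signed shortest Δλ = ((174.83 − -105.76 + 180) mod 360) − 180 = -79.41°.
Going west by 79.41° from -105.76° passes through 180° before reaching +174.83°.

Yes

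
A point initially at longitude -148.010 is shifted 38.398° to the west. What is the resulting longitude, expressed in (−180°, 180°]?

Start at -148.010°; shift −38.398° → -186.408°.
-186.408° lies outside (−180°, 180°]; add 360° → +173.592°.

+173.592°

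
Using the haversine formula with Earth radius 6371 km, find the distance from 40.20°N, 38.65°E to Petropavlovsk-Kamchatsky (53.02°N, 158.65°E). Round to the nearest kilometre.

8160 km

Δλ = 158.65 − 38.65 = 120.00°.
Δφ = 53.02 − 40.20 = 12.82°.
a = sin²(Δφ/2) + cos φ₁ · cos φ₂ · sin²(Δλ/2) = 0.357052.
c = 2·atan2(√a, √(1−a)) = 1.28086 rad → d = 6371·c ≈ 8160.33 km.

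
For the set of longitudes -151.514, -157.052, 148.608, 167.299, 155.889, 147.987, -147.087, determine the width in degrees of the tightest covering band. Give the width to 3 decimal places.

Sort the longitudes: -157.052°, -151.514°, -147.087°, +147.987°, +148.608°, +155.889°, +167.299°.
Eastward gaps between consecutive values (wrapping around): 5.538°, 4.427°, 295.074°, 0.621°, 7.281°, 11.410°, 35.649°.
Largest gap = 295.074° ⇒ minimal covering band is its complement: 360° − 295.074° = 64.926°.
Band runs from +147.987° eastward to -147.087°, crossing the antimeridian.

64.926°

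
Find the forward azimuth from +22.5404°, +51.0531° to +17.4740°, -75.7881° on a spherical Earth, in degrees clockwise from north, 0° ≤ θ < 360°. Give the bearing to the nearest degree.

Δλ = -75.7881 − 51.0531 = -126.8412°.
θ = atan2( sin Δλ · cos φ₂ , cos φ₁ · sin φ₂ − sin φ₁ · cos φ₂ · cos Δλ )
  = atan2(-0.76337, 0.49658) = -56.956° → normalised to [0°, 360°): 303.044°.

303°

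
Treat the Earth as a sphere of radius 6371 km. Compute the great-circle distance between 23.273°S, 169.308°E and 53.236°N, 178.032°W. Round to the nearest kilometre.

Δλ = -178.032 − 169.308 = -347.340°; wrapped into (−180°, 180°]: 12.660°.
Δφ = 53.236 − -23.273 = 76.509°.
a = sin²(Δφ/2) + cos φ₁ · cos φ₂ · sin²(Δλ/2) = 0.390037.
c = 2·atan2(√a, √(1−a)) = 1.34906 rad → d = 6371·c ≈ 8594.85 km.

8595 km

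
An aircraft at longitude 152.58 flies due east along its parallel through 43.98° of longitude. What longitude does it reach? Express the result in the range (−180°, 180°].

Start at +152.58°; shift +43.98° → +196.56°.
+196.56° lies outside (−180°, 180°]; subtract 360° → -163.44°.

-163.44°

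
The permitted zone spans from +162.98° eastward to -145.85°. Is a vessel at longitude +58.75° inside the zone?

No

Band width going east from +162.98° to -145.85°: ((-145.85 − 162.98) mod 360) = 51.17°.
Offset of +58.75° east of the west edge: ((58.75 − 162.98) mod 360) = 255.77°.
255.77° > 51.17° ⇒ outside.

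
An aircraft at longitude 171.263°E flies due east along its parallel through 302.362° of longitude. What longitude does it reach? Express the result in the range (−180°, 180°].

113.625°E

Start at +171.263°; shift +302.362° → +473.625°.
+473.625° lies outside (−180°, 180°]; subtract 360° → +113.625°.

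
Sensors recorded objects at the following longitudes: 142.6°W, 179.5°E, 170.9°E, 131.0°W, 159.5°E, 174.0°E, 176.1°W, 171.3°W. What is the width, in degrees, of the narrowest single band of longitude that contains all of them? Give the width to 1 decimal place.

69.5°

Sort the longitudes: -176.1°, -171.3°, -142.6°, -131.0°, +159.5°, +170.9°, +174.0°, +179.5°.
Eastward gaps between consecutive values (wrapping around): 4.8°, 28.7°, 11.6°, 290.5°, 11.4°, 3.1°, 5.5°, 4.4°.
Largest gap = 290.5° ⇒ minimal covering band is its complement: 360° − 290.5° = 69.5°.
Band runs from +159.5° eastward to -131.0°, crossing the antimeridian.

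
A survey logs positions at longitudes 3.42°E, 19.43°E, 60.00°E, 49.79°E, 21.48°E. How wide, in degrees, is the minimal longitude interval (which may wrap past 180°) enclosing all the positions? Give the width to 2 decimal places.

Sort the longitudes: +3.42°, +19.43°, +21.48°, +49.79°, +60.00°.
Eastward gaps between consecutive values (wrapping around): 16.01°, 2.05°, 28.31°, 10.21°, 303.42°.
Largest gap = 303.42° ⇒ minimal covering band is its complement: 360° − 303.42° = 56.58°.
Band runs from +3.42° eastward to +60.00°.

56.58°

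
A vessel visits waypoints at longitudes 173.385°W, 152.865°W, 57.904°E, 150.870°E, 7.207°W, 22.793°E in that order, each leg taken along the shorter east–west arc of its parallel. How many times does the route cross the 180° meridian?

Leg 1: -173.385° → -152.865°, shortest Δλ = 20.52° (east) — does not cross 180°.
Leg 2: -152.865° → +57.904°, shortest Δλ = -149.231° (west) — crosses 180°.
Leg 3: +57.904° → +150.870°, shortest Δλ = 92.966° (east) — does not cross 180°.
Leg 4: +150.870° → -7.207°, shortest Δλ = -158.077° (west) — does not cross 180°.
Leg 5: -7.207° → +22.793°, shortest Δλ = 30.0° (east) — does not cross 180°.
Total crossings: 1.

1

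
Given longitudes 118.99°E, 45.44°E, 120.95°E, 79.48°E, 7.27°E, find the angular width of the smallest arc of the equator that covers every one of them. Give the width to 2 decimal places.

Sort the longitudes: +7.27°, +45.44°, +79.48°, +118.99°, +120.95°.
Eastward gaps between consecutive values (wrapping around): 38.17°, 34.04°, 39.51°, 1.96°, 246.32°.
Largest gap = 246.32° ⇒ minimal covering band is its complement: 360° − 246.32° = 113.68°.
Band runs from +7.27° eastward to +120.95°.

113.68°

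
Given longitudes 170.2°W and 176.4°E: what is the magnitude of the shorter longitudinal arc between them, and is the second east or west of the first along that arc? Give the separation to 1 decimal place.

13.4° west

Raw difference: 176.4 − -170.2 = 346.6°.
Normalise into (−180°, 180°]: 346.6° − 360° = -13.4°.
Negative ⇒ the second point lies to the west; separation 13.4°.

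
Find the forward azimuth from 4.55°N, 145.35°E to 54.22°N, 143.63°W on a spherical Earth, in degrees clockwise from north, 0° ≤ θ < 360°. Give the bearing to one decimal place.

Δλ = -143.63 − 145.35 = -288.98°; wrapped into (−180°, 180°]: 71.02°.
θ = atan2( sin Δλ · cos φ₂ , cos φ₁ · sin φ₂ − sin φ₁ · cos φ₂ · cos Δλ )
  = atan2(0.55289, 0.79363) = 34.863° → normalised to [0°, 360°): 34.863°.

34.9°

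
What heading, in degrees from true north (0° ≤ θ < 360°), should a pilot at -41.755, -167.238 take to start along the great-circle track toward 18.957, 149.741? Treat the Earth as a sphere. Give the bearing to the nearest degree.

Δλ = 149.741 − -167.238 = 316.979°; wrapped into (−180°, 180°]: -43.021°.
θ = atan2( sin Δλ · cos φ₂ , cos φ₁ · sin φ₂ − sin φ₁ · cos φ₂ · cos Δλ )
  = atan2(-0.64526, 0.70281) = -42.555° → normalised to [0°, 360°): 317.445°.

317°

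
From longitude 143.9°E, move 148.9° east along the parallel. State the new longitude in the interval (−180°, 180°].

67.2°W

Start at +143.9°; shift +148.9° → +292.8°.
+292.8° lies outside (−180°, 180°]; subtract 360° → -67.2°.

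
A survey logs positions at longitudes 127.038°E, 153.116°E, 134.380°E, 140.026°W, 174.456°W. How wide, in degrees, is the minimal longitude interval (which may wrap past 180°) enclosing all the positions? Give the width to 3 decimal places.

Sort the longitudes: -174.456°, -140.026°, +127.038°, +134.380°, +153.116°.
Eastward gaps between consecutive values (wrapping around): 34.430°, 267.064°, 7.342°, 18.736°, 32.428°.
Largest gap = 267.064° ⇒ minimal covering band is its complement: 360° − 267.064° = 92.936°.
Band runs from +127.038° eastward to -140.026°, crossing the antimeridian.

92.936°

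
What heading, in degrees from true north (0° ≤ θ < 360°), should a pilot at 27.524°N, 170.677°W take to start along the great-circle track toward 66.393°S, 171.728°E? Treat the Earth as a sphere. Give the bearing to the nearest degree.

Δλ = 171.728 − -170.677 = 342.405°; wrapped into (−180°, 180°]: -17.595°.
θ = atan2( sin Δλ · cos φ₂ , cos φ₁ · sin φ₂ − sin φ₁ · cos φ₂ · cos Δλ )
  = atan2(-0.12105, -0.98901) = -173.022° → normalised to [0°, 360°): 186.978°.

187°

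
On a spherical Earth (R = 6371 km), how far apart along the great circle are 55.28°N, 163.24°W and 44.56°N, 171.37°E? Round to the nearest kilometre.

2155 km

Δλ = 171.37 − -163.24 = 334.61°; wrapped into (−180°, 180°]: -25.39°.
Δφ = 44.56 − 55.28 = -10.72°.
a = sin²(Δφ/2) + cos φ₁ · cos φ₂ · sin²(Δλ/2) = 0.028325.
c = 2·atan2(√a, √(1−a)) = 0.33821 rad → d = 6371·c ≈ 2154.75 km.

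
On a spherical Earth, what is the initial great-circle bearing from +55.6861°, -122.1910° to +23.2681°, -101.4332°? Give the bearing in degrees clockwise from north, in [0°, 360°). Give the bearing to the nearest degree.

Δλ = -101.4332 − -122.1910 = 20.7578°.
θ = atan2( sin Δλ · cos φ₂ , cos φ₁ · sin φ₂ − sin φ₁ · cos φ₂ · cos Δλ )
  = atan2(0.32559, -0.48684) = 146.226° → normalised to [0°, 360°): 146.226°.

146°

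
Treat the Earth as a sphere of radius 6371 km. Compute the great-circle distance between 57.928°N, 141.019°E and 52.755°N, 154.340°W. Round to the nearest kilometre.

3968 km

Δλ = -154.340 − 141.019 = -295.359°; wrapped into (−180°, 180°]: 64.641°.
Δφ = 52.755 − 57.928 = -5.173°.
a = sin²(Δφ/2) + cos φ₁ · cos φ₂ · sin²(Δλ/2) = 0.093900.
c = 2·atan2(√a, √(1−a)) = 0.62288 rad → d = 6371·c ≈ 3968.40 km.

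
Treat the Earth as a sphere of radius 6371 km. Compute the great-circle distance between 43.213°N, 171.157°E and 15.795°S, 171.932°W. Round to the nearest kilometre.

Δλ = -171.932 − 171.157 = -343.089°; wrapped into (−180°, 180°]: 16.911°.
Δφ = -15.795 − 43.213 = -59.008°.
a = sin²(Δφ/2) + cos φ₁ · cos φ₂ · sin²(Δλ/2) = 0.257704.
c = 2·atan2(√a, √(1−a)) = 1.06490 rad → d = 6371·c ≈ 6784.47 km.

6784 km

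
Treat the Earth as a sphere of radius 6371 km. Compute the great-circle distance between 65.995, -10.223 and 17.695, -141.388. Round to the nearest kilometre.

9864 km

Δλ = -141.388 − -10.223 = -131.165°.
Δφ = 17.695 − 65.995 = -48.300°.
a = sin²(Δφ/2) + cos φ₁ · cos φ₂ · sin²(Δλ/2) = 0.488724.
c = 2·atan2(√a, √(1−a)) = 1.54824 rad → d = 6371·c ≈ 9863.85 km.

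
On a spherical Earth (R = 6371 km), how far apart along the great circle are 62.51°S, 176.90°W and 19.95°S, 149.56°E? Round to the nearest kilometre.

5378 km

Δλ = 149.56 − -176.90 = 326.46°; wrapped into (−180°, 180°]: -33.54°.
Δφ = -19.95 − -62.51 = 42.56°.
a = sin²(Δφ/2) + cos φ₁ · cos φ₂ · sin²(Δλ/2) = 0.167837.
c = 2·atan2(√a, √(1−a)) = 0.84420 rad → d = 6371·c ≈ 5378.43 km.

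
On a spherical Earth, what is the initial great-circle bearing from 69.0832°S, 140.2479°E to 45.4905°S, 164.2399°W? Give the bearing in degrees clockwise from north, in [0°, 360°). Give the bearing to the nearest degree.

79°

Δλ = -164.2399 − 140.2479 = -304.4878°; wrapped into (−180°, 180°]: 55.5122°.
θ = atan2( sin Δλ · cos φ₂ , cos φ₁ · sin φ₂ − sin φ₁ · cos φ₂ · cos Δλ )
  = atan2(0.57782, 0.11619) = 78.631° → normalised to [0°, 360°): 78.631°.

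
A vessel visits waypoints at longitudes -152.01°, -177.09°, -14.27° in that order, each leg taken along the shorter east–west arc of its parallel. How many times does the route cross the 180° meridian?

Leg 1: -152.01° → -177.09°, shortest Δλ = -25.08° (west) — does not cross 180°.
Leg 2: -177.09° → -14.27°, shortest Δλ = 162.82° (east) — does not cross 180°.
Total crossings: 0.

0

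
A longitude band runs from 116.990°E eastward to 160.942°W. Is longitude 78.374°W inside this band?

No

Band width going east from +116.990° to -160.942°: ((-160.942 − 116.990) mod 360) = 82.068°.
Offset of -78.374° east of the west edge: ((-78.374 − 116.990) mod 360) = 164.636°.
164.636° > 82.068° ⇒ outside.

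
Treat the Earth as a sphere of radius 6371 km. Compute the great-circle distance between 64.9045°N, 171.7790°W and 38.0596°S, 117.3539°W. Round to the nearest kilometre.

12381 km

Δλ = -117.3539 − -171.7790 = 54.4251°.
Δφ = -38.0596 − 64.9045 = -102.9641°.
a = sin²(Δφ/2) + cos φ₁ · cos φ₂ · sin²(Δλ/2) = 0.682004.
c = 2·atan2(√a, √(1−a)) = 1.94336 rad → d = 6371·c ≈ 12381.17 km.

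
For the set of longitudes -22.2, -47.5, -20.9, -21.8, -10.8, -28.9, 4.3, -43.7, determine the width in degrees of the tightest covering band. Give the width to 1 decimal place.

51.8°

Sort the longitudes: -47.5°, -43.7°, -28.9°, -22.2°, -21.8°, -20.9°, -10.8°, +4.3°.
Eastward gaps between consecutive values (wrapping around): 3.8°, 14.8°, 6.7°, 0.4°, 0.9°, 10.1°, 15.1°, 308.2°.
Largest gap = 308.2° ⇒ minimal covering band is its complement: 360° − 308.2° = 51.8°.
Band runs from -47.5° eastward to +4.3°.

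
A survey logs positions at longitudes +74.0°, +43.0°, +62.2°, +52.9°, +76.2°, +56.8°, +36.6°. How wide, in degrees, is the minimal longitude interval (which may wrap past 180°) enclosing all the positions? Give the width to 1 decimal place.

39.6°

Sort the longitudes: +36.6°, +43.0°, +52.9°, +56.8°, +62.2°, +74.0°, +76.2°.
Eastward gaps between consecutive values (wrapping around): 6.4°, 9.9°, 3.9°, 5.4°, 11.8°, 2.2°, 320.4°.
Largest gap = 320.4° ⇒ minimal covering band is its complement: 360° − 320.4° = 39.6°.
Band runs from +36.6° eastward to +76.2°.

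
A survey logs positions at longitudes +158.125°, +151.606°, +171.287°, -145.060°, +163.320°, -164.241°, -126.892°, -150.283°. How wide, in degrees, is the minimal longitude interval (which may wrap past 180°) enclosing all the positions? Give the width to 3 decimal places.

Sort the longitudes: -164.241°, -150.283°, -145.060°, -126.892°, +151.606°, +158.125°, +163.320°, +171.287°.
Eastward gaps between consecutive values (wrapping around): 13.958°, 5.223°, 18.168°, 278.498°, 6.519°, 5.195°, 7.967°, 24.472°.
Largest gap = 278.498° ⇒ minimal covering band is its complement: 360° − 278.498° = 81.502°.
Band runs from +151.606° eastward to -126.892°, crossing the antimeridian.

81.502°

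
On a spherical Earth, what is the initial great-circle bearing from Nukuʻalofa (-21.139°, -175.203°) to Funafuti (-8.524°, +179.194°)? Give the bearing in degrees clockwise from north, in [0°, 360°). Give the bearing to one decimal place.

336.0°

Δλ = 179.194 − -175.203 = 354.397°; wrapped into (−180°, 180°]: -5.603°.
θ = atan2( sin Δλ · cos φ₂ , cos φ₁ · sin φ₂ − sin φ₁ · cos φ₂ · cos Δλ )
  = atan2(-0.09656, 0.21669) = -24.017° → normalised to [0°, 360°): 335.983°.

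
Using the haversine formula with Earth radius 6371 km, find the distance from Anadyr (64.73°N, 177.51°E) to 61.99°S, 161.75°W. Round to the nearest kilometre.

Δλ = -161.75 − 177.51 = -339.26°; wrapped into (−180°, 180°]: 20.74°.
Δφ = -61.99 − 64.73 = -126.72°.
a = sin²(Δφ/2) + cos φ₁ · cos φ₂ · sin²(Δλ/2) = 0.805448.
c = 2·atan2(√a, √(1−a)) = 2.22799 rad → d = 6371·c ≈ 14194.52 km.

14195 km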